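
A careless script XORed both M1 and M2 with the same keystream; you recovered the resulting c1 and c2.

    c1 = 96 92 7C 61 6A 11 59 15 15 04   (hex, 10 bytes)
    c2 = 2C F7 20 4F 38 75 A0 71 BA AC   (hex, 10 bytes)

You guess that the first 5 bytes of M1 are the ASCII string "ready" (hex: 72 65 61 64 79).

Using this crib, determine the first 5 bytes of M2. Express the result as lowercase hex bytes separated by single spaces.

First, c1 ⊕ c2 = (M1 ⊕ K) ⊕ (M2 ⊕ K) = M1 ⊕ M2, so the key drops out. Then M2 = (M1 ⊕ M2) ⊕ M1 over the first 5 bytes.
byte 0: (96 XOR 2c) XOR 72 = ba XOR 72 = c8
byte 1: (92 XOR f7) XOR 65 = 65 XOR 65 = 00
byte 2: (7c XOR 20) XOR 61 = 5c XOR 61 = 3d
byte 3: (61 XOR 4f) XOR 64 = 2e XOR 64 = 4a
byte 4: (6a XOR 38) XOR 79 = 52 XOR 79 = 2b

c8 00 3d 4a 2b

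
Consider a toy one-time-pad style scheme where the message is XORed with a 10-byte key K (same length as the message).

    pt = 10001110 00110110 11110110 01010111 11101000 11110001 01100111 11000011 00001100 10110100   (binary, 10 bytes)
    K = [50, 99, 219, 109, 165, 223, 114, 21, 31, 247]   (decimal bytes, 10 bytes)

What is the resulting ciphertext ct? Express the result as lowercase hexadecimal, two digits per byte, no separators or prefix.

bc552d3a4d2e15d61343

XOR is its own inverse, so applying the key byte-wise gives the result directly.
10001110 XOR 00110010 = 10111100
00110110 XOR 01100011 = 01010101
11110110 XOR 11011011 = 00101101
01010111 XOR 01101101 = 00111010
11101000 XOR 10100101 = 01001101
11110001 XOR 11011111 = 00101110
01100111 XOR 01110010 = 00010101
11000011 XOR 00010101 = 11010110
00001100 XOR 00011111 = 00010011
10110100 XOR 11110111 = 01000011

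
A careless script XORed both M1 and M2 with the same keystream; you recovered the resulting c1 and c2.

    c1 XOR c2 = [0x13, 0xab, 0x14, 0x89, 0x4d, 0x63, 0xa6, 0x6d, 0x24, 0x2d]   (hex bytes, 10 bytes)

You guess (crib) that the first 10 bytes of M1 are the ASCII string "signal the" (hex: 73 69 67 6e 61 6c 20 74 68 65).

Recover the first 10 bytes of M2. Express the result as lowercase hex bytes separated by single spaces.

Since c1 ⊕ c2 = M1 ⊕ M2, XORing with the guessed M1 bytes yields the corresponding M2 bytes: M2 = (c1 ⊕ c2) ⊕ M1.
13 ⊕ 73 = 60
ab ⊕ 69 = c2
14 ⊕ 67 = 73
89 ⊕ 6e = e7
4d ⊕ 61 = 2c
63 ⊕ 6c = 0f
a6 ⊕ 20 = 86
6d ⊕ 74 = 19
24 ⊕ 68 = 4c
2d ⊕ 65 = 48

60 c2 73 e7 2c 0f 86 19 4c 48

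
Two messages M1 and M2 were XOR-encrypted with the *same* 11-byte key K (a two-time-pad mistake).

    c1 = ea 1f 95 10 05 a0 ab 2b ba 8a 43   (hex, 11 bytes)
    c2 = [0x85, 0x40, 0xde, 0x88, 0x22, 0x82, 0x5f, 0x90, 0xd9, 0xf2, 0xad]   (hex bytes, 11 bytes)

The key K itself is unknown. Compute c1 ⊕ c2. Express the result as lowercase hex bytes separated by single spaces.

c1 ⊕ c2 = (M1 ⊕ K) ⊕ (M2 ⊕ K) = M1 ⊕ M2 — the shared key cancels under XOR.
ea ⊕ 85 = 6f
1f ⊕ 40 = 5f
95 ⊕ de = 4b
10 ⊕ 88 = 98
05 ⊕ 22 = 27
a0 ⊕ 82 = 22
ab ⊕ 5f = f4
2b ⊕ 90 = bb
ba ⊕ d9 = 63
8a ⊕ f2 = 78
43 ⊕ ad = ee

6f 5f 4b 98 27 22 f4 bb 63 78 ee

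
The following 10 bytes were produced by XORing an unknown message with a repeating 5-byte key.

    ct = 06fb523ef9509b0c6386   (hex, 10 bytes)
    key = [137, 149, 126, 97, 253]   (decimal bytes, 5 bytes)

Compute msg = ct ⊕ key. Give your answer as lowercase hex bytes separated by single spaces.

The 5-byte key repeats, so the effective keystream is 89 95 7e 61 fd 89 95 7e 61 fd.
byte 0:   6 ^ 137 = 143
byte 1: 251 ^ 149 = 110
byte 2:  82 ^ 126 =  44
byte 3:  62 ^  97 =  95
byte 4: 249 ^ 253 =   4
byte 5:  80 ^ 137 = 217
byte 6: 155 ^ 149 =  14
byte 7:  12 ^ 126 = 114
byte 8:  99 ^  97 =   2
byte 9: 134 ^ 253 = 123

8f 6e 2c 5f 04 d9 0e 72 02 7b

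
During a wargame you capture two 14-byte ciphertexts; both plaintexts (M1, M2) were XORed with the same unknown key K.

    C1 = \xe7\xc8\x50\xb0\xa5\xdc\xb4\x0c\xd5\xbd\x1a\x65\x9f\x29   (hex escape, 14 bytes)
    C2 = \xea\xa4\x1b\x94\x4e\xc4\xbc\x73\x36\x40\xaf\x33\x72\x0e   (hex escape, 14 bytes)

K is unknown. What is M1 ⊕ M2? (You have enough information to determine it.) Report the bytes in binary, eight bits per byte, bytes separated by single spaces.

C1 ⊕ C2 = (M1 ⊕ K) ⊕ (M2 ⊕ K) = M1 ⊕ M2 — the shared key cancels under XOR.
byte 0: e7 xor ea = 0d
byte 1: c8 xor a4 = 6c
byte 2: 50 xor 1b = 4b
byte 3: b0 xor 94 = 24
byte 4: a5 xor 4e = eb
byte 5: dc xor c4 = 18
byte 6: b4 xor bc = 08
byte 7: 0c xor 73 = 7f
byte 8: d5 xor 36 = e3
byte 9: bd xor 40 = fd
byte 10: 1a xor af = b5
byte 11: 65 xor 33 = 56
byte 12: 9f xor 72 = ed
byte 13: 29 xor 0e = 27

00001101 01101100 01001011 00100100 11101011 00011000 00001000 01111111 11100011 11111101 10110101 01010110 11101101 00100111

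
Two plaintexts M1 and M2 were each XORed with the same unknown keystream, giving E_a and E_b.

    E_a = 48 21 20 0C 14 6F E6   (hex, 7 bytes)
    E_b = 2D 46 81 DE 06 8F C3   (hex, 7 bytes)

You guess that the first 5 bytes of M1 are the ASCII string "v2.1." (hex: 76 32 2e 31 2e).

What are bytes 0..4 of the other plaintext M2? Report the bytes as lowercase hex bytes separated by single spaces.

13 55 8f e3 3c

First, E_a ⊕ E_b = (M1 ⊕ K) ⊕ (M2 ⊕ K) = M1 ⊕ M2, so the key drops out. Then M2 = (M1 ⊕ M2) ⊕ M1 over the first 5 bytes.
byte 0: (48 xor 2d) xor 76 = 65 xor 76 = 13
byte 1: (21 xor 46) xor 32 = 67 xor 32 = 55
byte 2: (20 xor 81) xor 2e = a1 xor 2e = 8f
byte 3: (0c xor de) xor 31 = d2 xor 31 = e3
byte 4: (14 xor 06) xor 2e = 12 xor 2e = 3c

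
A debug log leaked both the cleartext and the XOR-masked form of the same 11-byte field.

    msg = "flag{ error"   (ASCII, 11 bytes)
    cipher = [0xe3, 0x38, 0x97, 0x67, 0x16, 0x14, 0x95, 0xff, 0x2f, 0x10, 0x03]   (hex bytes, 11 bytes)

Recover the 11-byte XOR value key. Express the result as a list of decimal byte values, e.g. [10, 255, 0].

[133, 84, 246, 0, 109, 52, 240, 141, 93, 127, 113]

Since cipher = msg ⊕ key, XORing both sides with msg gives key = msg ⊕ cipher.
102 ^ 227 = 133
108 ^  56 =  84
 97 ^ 151 = 246
103 ^ 103 =   0
123 ^  22 = 109
 32 ^  20 =  52
101 ^ 149 = 240
114 ^ 255 = 141
114 ^  47 =  93
111 ^  16 = 127
114 ^   3 = 113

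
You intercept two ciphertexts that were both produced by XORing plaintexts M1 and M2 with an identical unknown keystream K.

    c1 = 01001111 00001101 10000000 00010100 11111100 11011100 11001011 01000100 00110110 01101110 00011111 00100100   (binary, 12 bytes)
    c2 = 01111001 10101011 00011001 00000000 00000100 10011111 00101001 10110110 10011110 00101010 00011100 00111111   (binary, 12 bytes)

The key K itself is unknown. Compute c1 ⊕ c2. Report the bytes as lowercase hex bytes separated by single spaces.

c1 ⊕ c2 = (M1 ⊕ K) ⊕ (M2 ⊕ K) = M1 ⊕ M2 — the shared key cancels under XOR.
byte 0:  79 ^ 121 =  54
byte 1:  13 ^ 171 = 166
byte 2: 128 ^  25 = 153
byte 3:  20 ^   0 =  20
byte 4: 252 ^   4 = 248
byte 5: 220 ^ 159 =  67
byte 6: 203 ^  41 = 226
byte 7:  68 ^ 182 = 242
byte 8:  54 ^ 158 = 168
byte 9: 110 ^  42 =  68
byte 10:  31 ^  28 =   3
byte 11:  36 ^  63 =  27

36 a6 99 14 f8 43 e2 f2 a8 44 03 1b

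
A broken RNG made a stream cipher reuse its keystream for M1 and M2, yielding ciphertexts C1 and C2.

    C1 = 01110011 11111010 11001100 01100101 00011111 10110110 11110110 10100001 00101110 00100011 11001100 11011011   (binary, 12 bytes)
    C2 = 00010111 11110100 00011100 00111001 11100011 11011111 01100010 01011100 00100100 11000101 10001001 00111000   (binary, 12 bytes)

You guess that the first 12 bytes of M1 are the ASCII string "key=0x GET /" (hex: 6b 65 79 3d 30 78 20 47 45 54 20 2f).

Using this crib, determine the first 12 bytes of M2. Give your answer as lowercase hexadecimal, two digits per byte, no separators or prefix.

0f6ba961cc11b4ba4fb265cc

First, C1 ⊕ C2 = (M1 ⊕ K) ⊕ (M2 ⊕ K) = M1 ⊕ M2, so the key drops out. Then M2 = (M1 ⊕ M2) ⊕ M1 over the first 12 bytes.
byte 0: (73 XOR 17) XOR 6b = 64 XOR 6b = 0f
byte 1: (fa XOR f4) XOR 65 = 0e XOR 65 = 6b
byte 2: (cc XOR 1c) XOR 79 = d0 XOR 79 = a9
byte 3: (65 XOR 39) XOR 3d = 5c XOR 3d = 61
byte 4: (1f XOR e3) XOR 30 = fc XOR 30 = cc
byte 5: (b6 XOR df) XOR 78 = 69 XOR 78 = 11
byte 6: (f6 XOR 62) XOR 20 = 94 XOR 20 = b4
byte 7: (a1 XOR 5c) XOR 47 = fd XOR 47 = ba
byte 8: (2e XOR 24) XOR 45 = 0a XOR 45 = 4f
byte 9: (23 XOR c5) XOR 54 = e6 XOR 54 = b2
byte 10: (cc XOR 89) XOR 20 = 45 XOR 20 = 65
byte 11: (db XOR 38) XOR 2f = e3 XOR 2f = cc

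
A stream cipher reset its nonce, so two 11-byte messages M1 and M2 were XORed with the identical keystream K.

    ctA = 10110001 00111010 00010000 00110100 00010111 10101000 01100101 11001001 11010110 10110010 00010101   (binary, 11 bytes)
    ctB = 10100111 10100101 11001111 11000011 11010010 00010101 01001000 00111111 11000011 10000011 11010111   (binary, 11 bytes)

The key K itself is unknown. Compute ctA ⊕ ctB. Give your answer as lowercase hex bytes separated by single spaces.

16 9f df f7 c5 bd 2d f6 15 31 c2

ctA ⊕ ctB = (M1 ⊕ K) ⊕ (M2 ⊕ K) = M1 ⊕ M2 — the shared key cancels under XOR.
177 ⊕ 167 =  22
 58 ⊕ 165 = 159
 16 ⊕ 207 = 223
 52 ⊕ 195 = 247
 23 ⊕ 210 = 197
168 ⊕  21 = 189
101 ⊕  72 =  45
201 ⊕  63 = 246
214 ⊕ 195 =  21
178 ⊕ 131 =  49
 21 ⊕ 215 = 194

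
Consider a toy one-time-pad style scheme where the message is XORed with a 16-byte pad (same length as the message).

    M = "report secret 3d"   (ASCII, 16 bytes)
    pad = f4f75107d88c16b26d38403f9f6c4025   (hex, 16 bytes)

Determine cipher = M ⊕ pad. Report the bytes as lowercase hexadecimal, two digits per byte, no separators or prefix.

byte 0: 01110010 ⊕ 11110100 = 10000110
byte 1: 01100101 ⊕ 11110111 = 10010010
byte 2: 01110000 ⊕ 01010001 = 00100001
byte 3: 01101111 ⊕ 00000111 = 01101000
byte 4: 01110010 ⊕ 11011000 = 10101010
byte 5: 01110100 ⊕ 10001100 = 11111000
byte 6: 00100000 ⊕ 00010110 = 00110110
byte 7: 01110011 ⊕ 10110010 = 11000001
byte 8: 01100101 ⊕ 01101101 = 00001000
byte 9: 01100011 ⊕ 00111000 = 01011011
byte 10: 01110010 ⊕ 01000000 = 00110010
byte 11: 01100101 ⊕ 00111111 = 01011010
byte 12: 01110100 ⊕ 10011111 = 11101011
byte 13: 00100000 ⊕ 01101100 = 01001100
byte 14: 00110011 ⊕ 01000000 = 01110011
byte 15: 01100100 ⊕ 00100101 = 01000001

86922168aaf836c1085b325aeb4c7341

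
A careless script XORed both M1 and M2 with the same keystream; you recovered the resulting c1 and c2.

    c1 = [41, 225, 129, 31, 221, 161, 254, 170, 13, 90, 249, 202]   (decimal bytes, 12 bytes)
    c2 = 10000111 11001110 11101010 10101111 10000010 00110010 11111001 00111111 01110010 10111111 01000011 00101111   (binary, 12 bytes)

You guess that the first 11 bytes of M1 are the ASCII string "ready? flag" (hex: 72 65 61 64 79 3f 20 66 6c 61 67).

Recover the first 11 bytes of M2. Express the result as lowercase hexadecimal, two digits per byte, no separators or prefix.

dc4a0ad426ac27f31384dd

First, c1 ⊕ c2 = (M1 ⊕ K) ⊕ (M2 ⊕ K) = M1 ⊕ M2, so the key drops out. Then M2 = (M1 ⊕ M2) ⊕ M1 over the first 11 bytes.
byte 0: (29 xor 87) xor 72 = ae xor 72 = dc
byte 1: (e1 xor ce) xor 65 = 2f xor 65 = 4a
byte 2: (81 xor ea) xor 61 = 6b xor 61 = 0a
byte 3: (1f xor af) xor 64 = b0 xor 64 = d4
byte 4: (dd xor 82) xor 79 = 5f xor 79 = 26
byte 5: (a1 xor 32) xor 3f = 93 xor 3f = ac
byte 6: (fe xor f9) xor 20 = 07 xor 20 = 27
byte 7: (aa xor 3f) xor 66 = 95 xor 66 = f3
byte 8: (0d xor 72) xor 6c = 7f xor 6c = 13
byte 9: (5a xor bf) xor 61 = e5 xor 61 = 84
byte 10: (f9 xor 43) xor 67 = ba xor 67 = dd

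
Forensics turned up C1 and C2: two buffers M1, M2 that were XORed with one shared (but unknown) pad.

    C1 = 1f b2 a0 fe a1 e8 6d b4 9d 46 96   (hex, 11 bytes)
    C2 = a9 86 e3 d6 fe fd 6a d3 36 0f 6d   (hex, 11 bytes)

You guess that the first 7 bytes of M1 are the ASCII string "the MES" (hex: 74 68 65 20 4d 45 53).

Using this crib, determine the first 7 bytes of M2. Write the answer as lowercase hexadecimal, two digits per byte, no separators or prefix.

First, C1 ⊕ C2 = (M1 ⊕ K) ⊕ (M2 ⊕ K) = M1 ⊕ M2, so the key drops out. Then M2 = (M1 ⊕ M2) ⊕ M1 over the first 7 bytes.
byte 0: (1f ^ a9) ^ 74 = b6 ^ 74 = c2
byte 1: (b2 ^ 86) ^ 68 = 34 ^ 68 = 5c
byte 2: (a0 ^ e3) ^ 65 = 43 ^ 65 = 26
byte 3: (fe ^ d6) ^ 20 = 28 ^ 20 = 08
byte 4: (a1 ^ fe) ^ 4d = 5f ^ 4d = 12
byte 5: (e8 ^ fd) ^ 45 = 15 ^ 45 = 50
byte 6: (6d ^ 6a) ^ 53 = 07 ^ 53 = 54

c25c2608125054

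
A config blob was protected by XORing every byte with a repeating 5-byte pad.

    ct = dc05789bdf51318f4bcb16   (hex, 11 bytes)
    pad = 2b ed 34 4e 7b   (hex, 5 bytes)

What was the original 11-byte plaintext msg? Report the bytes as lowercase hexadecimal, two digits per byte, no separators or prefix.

The 5-byte key repeats, so the effective keystream is 2b ed 34 4e 7b 2b ed 34 4e 7b 2b.
byte 0: 11011100 ⊕ 00101011 = 11110111
byte 1: 00000101 ⊕ 11101101 = 11101000
byte 2: 01111000 ⊕ 00110100 = 01001100
byte 3: 10011011 ⊕ 01001110 = 11010101
byte 4: 11011111 ⊕ 01111011 = 10100100
byte 5: 01010001 ⊕ 00101011 = 01111010
byte 6: 00110001 ⊕ 11101101 = 11011100
byte 7: 10001111 ⊕ 00110100 = 10111011
byte 8: 01001011 ⊕ 01001110 = 00000101
byte 9: 11001011 ⊕ 01111011 = 10110000
byte 10: 00010110 ⊕ 00101011 = 00111101

f7e84cd5a47adcbb05b03d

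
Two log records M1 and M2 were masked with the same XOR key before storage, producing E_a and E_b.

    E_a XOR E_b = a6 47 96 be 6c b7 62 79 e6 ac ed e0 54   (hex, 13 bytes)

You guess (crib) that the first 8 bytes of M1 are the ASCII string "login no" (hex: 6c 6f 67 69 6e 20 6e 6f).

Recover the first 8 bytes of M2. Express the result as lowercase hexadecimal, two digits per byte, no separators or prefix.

ca28f1d702970c16

Since E_a ⊕ E_b = M1 ⊕ M2, XORing with the guessed M1 bytes yields the corresponding M2 bytes: M2 = (E_a ⊕ E_b) ⊕ M1.
10100110 XOR 01101100 = 11001010
01000111 XOR 01101111 = 00101000
10010110 XOR 01100111 = 11110001
10111110 XOR 01101001 = 11010111
01101100 XOR 01101110 = 00000010
10110111 XOR 00100000 = 10010111
01100010 XOR 01101110 = 00001100
01111001 XOR 01101111 = 00010110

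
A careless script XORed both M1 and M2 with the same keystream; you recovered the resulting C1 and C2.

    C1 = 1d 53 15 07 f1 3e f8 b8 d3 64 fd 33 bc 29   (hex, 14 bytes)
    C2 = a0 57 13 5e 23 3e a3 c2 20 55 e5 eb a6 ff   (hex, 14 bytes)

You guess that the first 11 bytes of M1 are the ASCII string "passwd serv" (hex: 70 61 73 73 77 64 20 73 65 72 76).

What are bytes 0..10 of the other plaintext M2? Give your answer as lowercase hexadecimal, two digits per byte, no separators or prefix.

cd65752aa5647b0996436e

First, C1 ⊕ C2 = (M1 ⊕ K) ⊕ (M2 ⊕ K) = M1 ⊕ M2, so the key drops out. Then M2 = (M1 ⊕ M2) ⊕ M1 over the first 11 bytes.
byte 0: (1d xor a0) xor 70 = bd xor 70 = cd
byte 1: (53 xor 57) xor 61 = 04 xor 61 = 65
byte 2: (15 xor 13) xor 73 = 06 xor 73 = 75
byte 3: (07 xor 5e) xor 73 = 59 xor 73 = 2a
byte 4: (f1 xor 23) xor 77 = d2 xor 77 = a5
byte 5: (3e xor 3e) xor 64 = 00 xor 64 = 64
byte 6: (f8 xor a3) xor 20 = 5b xor 20 = 7b
byte 7: (b8 xor c2) xor 73 = 7a xor 73 = 09
byte 8: (d3 xor 20) xor 65 = f3 xor 65 = 96
byte 9: (64 xor 55) xor 72 = 31 xor 72 = 43
byte 10: (fd xor e5) xor 76 = 18 xor 76 = 6e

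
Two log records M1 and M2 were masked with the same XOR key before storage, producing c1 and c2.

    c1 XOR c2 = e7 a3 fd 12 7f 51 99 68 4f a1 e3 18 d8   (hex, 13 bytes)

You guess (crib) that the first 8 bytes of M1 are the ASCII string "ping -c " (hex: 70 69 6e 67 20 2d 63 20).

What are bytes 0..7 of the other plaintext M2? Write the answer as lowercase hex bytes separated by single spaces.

97 ca 93 75 5f 7c fa 48

Since c1 ⊕ c2 = M1 ⊕ M2, XORing with the guessed M1 bytes yields the corresponding M2 bytes: M2 = (c1 ⊕ c2) ⊕ M1.
e7 XOR 70 = 97
a3 XOR 69 = ca
fd XOR 6e = 93
12 XOR 67 = 75
7f XOR 20 = 5f
51 XOR 2d = 7c
99 XOR 63 = fa
68 XOR 20 = 48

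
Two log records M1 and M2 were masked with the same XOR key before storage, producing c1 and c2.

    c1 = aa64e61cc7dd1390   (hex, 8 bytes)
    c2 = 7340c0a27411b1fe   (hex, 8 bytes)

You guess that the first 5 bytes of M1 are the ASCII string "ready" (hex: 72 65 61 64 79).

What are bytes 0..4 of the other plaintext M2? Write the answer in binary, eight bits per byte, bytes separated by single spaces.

First, c1 ⊕ c2 = (M1 ⊕ K) ⊕ (M2 ⊕ K) = M1 ⊕ M2, so the key drops out. Then M2 = (M1 ⊕ M2) ⊕ M1 over the first 5 bytes.
byte 0: (aa ^ 73) ^ 72 = d9 ^ 72 = ab
byte 1: (64 ^ 40) ^ 65 = 24 ^ 65 = 41
byte 2: (e6 ^ c0) ^ 61 = 26 ^ 61 = 47
byte 3: (1c ^ a2) ^ 64 = be ^ 64 = da
byte 4: (c7 ^ 74) ^ 79 = b3 ^ 79 = ca

10101011 01000001 01000111 11011010 11001010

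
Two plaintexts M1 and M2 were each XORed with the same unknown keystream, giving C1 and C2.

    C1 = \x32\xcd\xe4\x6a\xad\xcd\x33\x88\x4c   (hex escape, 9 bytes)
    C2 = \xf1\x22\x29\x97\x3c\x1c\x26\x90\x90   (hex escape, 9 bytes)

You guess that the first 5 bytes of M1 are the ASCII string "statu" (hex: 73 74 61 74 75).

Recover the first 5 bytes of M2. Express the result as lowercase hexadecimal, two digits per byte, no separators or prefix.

First, C1 ⊕ C2 = (M1 ⊕ K) ⊕ (M2 ⊕ K) = M1 ⊕ M2, so the key drops out. Then M2 = (M1 ⊕ M2) ⊕ M1 over the first 5 bytes.
byte 0: (32 xor f1) xor 73 = c3 xor 73 = b0
byte 1: (cd xor 22) xor 74 = ef xor 74 = 9b
byte 2: (e4 xor 29) xor 61 = cd xor 61 = ac
byte 3: (6a xor 97) xor 74 = fd xor 74 = 89
byte 4: (ad xor 3c) xor 75 = 91 xor 75 = e4

b09bac89e4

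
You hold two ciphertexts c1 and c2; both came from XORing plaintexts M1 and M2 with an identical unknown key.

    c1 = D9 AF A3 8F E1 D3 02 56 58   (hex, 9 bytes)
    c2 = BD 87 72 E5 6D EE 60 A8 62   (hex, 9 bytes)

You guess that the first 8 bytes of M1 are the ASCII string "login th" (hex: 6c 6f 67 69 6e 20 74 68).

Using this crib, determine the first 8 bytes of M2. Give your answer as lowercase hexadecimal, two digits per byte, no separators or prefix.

First, c1 ⊕ c2 = (M1 ⊕ K) ⊕ (M2 ⊕ K) = M1 ⊕ M2, so the key drops out. Then M2 = (M1 ⊕ M2) ⊕ M1 over the first 8 bytes.
byte 0: (d9 ⊕ bd) ⊕ 6c = 64 ⊕ 6c = 08
byte 1: (af ⊕ 87) ⊕ 6f = 28 ⊕ 6f = 47
byte 2: (a3 ⊕ 72) ⊕ 67 = d1 ⊕ 67 = b6
byte 3: (8f ⊕ e5) ⊕ 69 = 6a ⊕ 69 = 03
byte 4: (e1 ⊕ 6d) ⊕ 6e = 8c ⊕ 6e = e2
byte 5: (d3 ⊕ ee) ⊕ 20 = 3d ⊕ 20 = 1d
byte 6: (02 ⊕ 60) ⊕ 74 = 62 ⊕ 74 = 16
byte 7: (56 ⊕ a8) ⊕ 68 = fe ⊕ 68 = 96

0847b603e21d1696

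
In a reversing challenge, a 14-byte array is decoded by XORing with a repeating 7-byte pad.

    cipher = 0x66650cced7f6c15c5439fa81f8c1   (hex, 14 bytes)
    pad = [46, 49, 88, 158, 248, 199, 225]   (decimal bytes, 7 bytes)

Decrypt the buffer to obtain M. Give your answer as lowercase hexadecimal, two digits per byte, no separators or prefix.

The 7-byte key repeats, so the effective keystream is 2e 31 58 9e f8 c7 e1 2e 31 58 9e f8 c7 e1.
byte 0: 01100110 ⊕ 00101110 = 01001000
byte 1: 01100101 ⊕ 00110001 = 01010100
byte 2: 00001100 ⊕ 01011000 = 01010100
byte 3: 11001110 ⊕ 10011110 = 01010000
byte 4: 11010111 ⊕ 11111000 = 00101111
byte 5: 11110110 ⊕ 11000111 = 00110001
byte 6: 11000001 ⊕ 11100001 = 00100000
byte 7: 01011100 ⊕ 00101110 = 01110010
byte 8: 01010100 ⊕ 00110001 = 01100101
byte 9: 00111001 ⊕ 01011000 = 01100001
byte 10: 11111010 ⊕ 10011110 = 01100100
byte 11: 10000001 ⊕ 11111000 = 01111001
byte 12: 11111000 ⊕ 11000111 = 00111111
byte 13: 11000001 ⊕ 11100001 = 00100000

485454502f312072656164793f20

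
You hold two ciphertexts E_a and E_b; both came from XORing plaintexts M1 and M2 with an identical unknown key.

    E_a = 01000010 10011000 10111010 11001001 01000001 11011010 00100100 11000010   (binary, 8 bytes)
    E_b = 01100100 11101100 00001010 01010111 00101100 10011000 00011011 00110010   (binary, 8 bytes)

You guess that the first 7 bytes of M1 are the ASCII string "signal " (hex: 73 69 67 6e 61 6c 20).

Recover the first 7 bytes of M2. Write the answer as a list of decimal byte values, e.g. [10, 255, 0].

[85, 29, 215, 240, 12, 46, 31]

First, E_a ⊕ E_b = (M1 ⊕ K) ⊕ (M2 ⊕ K) = M1 ⊕ M2, so the key drops out. Then M2 = (M1 ⊕ M2) ⊕ M1 over the first 7 bytes.
byte 0: (42 ⊕ 64) ⊕ 73 = 26 ⊕ 73 = 55
byte 1: (98 ⊕ ec) ⊕ 69 = 74 ⊕ 69 = 1d
byte 2: (ba ⊕ 0a) ⊕ 67 = b0 ⊕ 67 = d7
byte 3: (c9 ⊕ 57) ⊕ 6e = 9e ⊕ 6e = f0
byte 4: (41 ⊕ 2c) ⊕ 61 = 6d ⊕ 61 = 0c
byte 5: (da ⊕ 98) ⊕ 6c = 42 ⊕ 6c = 2e
byte 6: (24 ⊕ 1b) ⊕ 20 = 3f ⊕ 20 = 1f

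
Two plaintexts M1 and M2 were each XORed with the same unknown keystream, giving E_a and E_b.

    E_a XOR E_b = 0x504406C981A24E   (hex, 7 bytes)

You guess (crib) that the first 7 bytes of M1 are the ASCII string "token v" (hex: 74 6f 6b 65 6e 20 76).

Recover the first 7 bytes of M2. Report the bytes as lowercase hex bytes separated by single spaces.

Since E_a ⊕ E_b = M1 ⊕ M2, XORing with the guessed M1 bytes yields the corresponding M2 bytes: M2 = (E_a ⊕ E_b) ⊕ M1.
50 xor 74 = 24
44 xor 6f = 2b
06 xor 6b = 6d
c9 xor 65 = ac
81 xor 6e = ef
a2 xor 20 = 82
4e xor 76 = 38

24 2b 6d ac ef 82 38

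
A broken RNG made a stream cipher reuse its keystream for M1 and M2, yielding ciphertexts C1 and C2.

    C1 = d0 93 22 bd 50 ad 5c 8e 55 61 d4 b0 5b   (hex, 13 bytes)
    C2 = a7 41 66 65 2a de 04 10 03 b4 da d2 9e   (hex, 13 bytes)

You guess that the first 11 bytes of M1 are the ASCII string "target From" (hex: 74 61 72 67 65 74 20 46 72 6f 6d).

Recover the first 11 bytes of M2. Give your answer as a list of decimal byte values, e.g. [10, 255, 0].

First, C1 ⊕ C2 = (M1 ⊕ K) ⊕ (M2 ⊕ K) = M1 ⊕ M2, so the key drops out. Then M2 = (M1 ⊕ M2) ⊕ M1 over the first 11 bytes.
byte 0: (d0 ^ a7) ^ 74 = 77 ^ 74 = 03
byte 1: (93 ^ 41) ^ 61 = d2 ^ 61 = b3
byte 2: (22 ^ 66) ^ 72 = 44 ^ 72 = 36
byte 3: (bd ^ 65) ^ 67 = d8 ^ 67 = bf
byte 4: (50 ^ 2a) ^ 65 = 7a ^ 65 = 1f
byte 5: (ad ^ de) ^ 74 = 73 ^ 74 = 07
byte 6: (5c ^ 04) ^ 20 = 58 ^ 20 = 78
byte 7: (8e ^ 10) ^ 46 = 9e ^ 46 = d8
byte 8: (55 ^ 03) ^ 72 = 56 ^ 72 = 24
byte 9: (61 ^ b4) ^ 6f = d5 ^ 6f = ba
byte 10: (d4 ^ da) ^ 6d = 0e ^ 6d = 63

[3, 179, 54, 191, 31, 7, 120, 216, 36, 186, 99]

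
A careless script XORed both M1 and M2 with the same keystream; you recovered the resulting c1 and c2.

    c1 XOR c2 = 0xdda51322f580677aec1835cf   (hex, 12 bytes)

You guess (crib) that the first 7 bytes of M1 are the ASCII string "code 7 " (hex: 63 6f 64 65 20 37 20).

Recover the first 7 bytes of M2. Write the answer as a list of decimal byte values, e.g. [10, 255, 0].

Since c1 ⊕ c2 = M1 ⊕ M2, XORing with the guessed M1 bytes yields the corresponding M2 bytes: M2 = (c1 ⊕ c2) ⊕ M1.
dd xor 63 = be
a5 xor 6f = ca
13 xor 64 = 77
22 xor 65 = 47
f5 xor 20 = d5
80 xor 37 = b7
67 xor 20 = 47

[190, 202, 119, 71, 213, 183, 71]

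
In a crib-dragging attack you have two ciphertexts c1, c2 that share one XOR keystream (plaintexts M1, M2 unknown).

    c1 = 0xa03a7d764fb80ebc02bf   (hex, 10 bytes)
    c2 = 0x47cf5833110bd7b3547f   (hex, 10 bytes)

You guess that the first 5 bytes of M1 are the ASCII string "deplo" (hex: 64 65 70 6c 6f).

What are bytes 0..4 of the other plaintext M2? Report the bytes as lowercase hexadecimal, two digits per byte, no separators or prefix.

8390552931

First, c1 ⊕ c2 = (M1 ⊕ K) ⊕ (M2 ⊕ K) = M1 ⊕ M2, so the key drops out. Then M2 = (M1 ⊕ M2) ⊕ M1 over the first 5 bytes.
byte 0: (a0 ⊕ 47) ⊕ 64 = e7 ⊕ 64 = 83
byte 1: (3a ⊕ cf) ⊕ 65 = f5 ⊕ 65 = 90
byte 2: (7d ⊕ 58) ⊕ 70 = 25 ⊕ 70 = 55
byte 3: (76 ⊕ 33) ⊕ 6c = 45 ⊕ 6c = 29
byte 4: (4f ⊕ 11) ⊕ 6f = 5e ⊕ 6f = 31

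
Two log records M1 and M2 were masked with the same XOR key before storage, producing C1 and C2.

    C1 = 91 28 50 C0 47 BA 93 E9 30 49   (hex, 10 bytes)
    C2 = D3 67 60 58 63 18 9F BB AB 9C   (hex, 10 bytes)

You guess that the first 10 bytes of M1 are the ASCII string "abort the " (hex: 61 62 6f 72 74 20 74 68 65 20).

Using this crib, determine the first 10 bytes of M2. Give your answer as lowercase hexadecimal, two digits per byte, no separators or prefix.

First, C1 ⊕ C2 = (M1 ⊕ K) ⊕ (M2 ⊕ K) = M1 ⊕ M2, so the key drops out. Then M2 = (M1 ⊕ M2) ⊕ M1 over the first 10 bytes.
byte 0: (91 XOR d3) XOR 61 = 42 XOR 61 = 23
byte 1: (28 XOR 67) XOR 62 = 4f XOR 62 = 2d
byte 2: (50 XOR 60) XOR 6f = 30 XOR 6f = 5f
byte 3: (c0 XOR 58) XOR 72 = 98 XOR 72 = ea
byte 4: (47 XOR 63) XOR 74 = 24 XOR 74 = 50
byte 5: (ba XOR 18) XOR 20 = a2 XOR 20 = 82
byte 6: (93 XOR 9f) XOR 74 = 0c XOR 74 = 78
byte 7: (e9 XOR bb) XOR 68 = 52 XOR 68 = 3a
byte 8: (30 XOR ab) XOR 65 = 9b XOR 65 = fe
byte 9: (49 XOR 9c) XOR 20 = d5 XOR 20 = f5

232d5fea5082783afef5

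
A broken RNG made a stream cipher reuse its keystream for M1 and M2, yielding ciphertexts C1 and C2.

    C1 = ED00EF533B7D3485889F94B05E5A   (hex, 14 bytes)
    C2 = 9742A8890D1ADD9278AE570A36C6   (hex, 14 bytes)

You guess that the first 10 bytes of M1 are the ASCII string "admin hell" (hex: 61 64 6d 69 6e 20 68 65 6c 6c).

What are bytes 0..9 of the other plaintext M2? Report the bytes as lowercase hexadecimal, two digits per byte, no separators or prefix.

First, C1 ⊕ C2 = (M1 ⊕ K) ⊕ (M2 ⊕ K) = M1 ⊕ M2, so the key drops out. Then M2 = (M1 ⊕ M2) ⊕ M1 over the first 10 bytes.
byte 0: (ed xor 97) xor 61 = 7a xor 61 = 1b
byte 1: (00 xor 42) xor 64 = 42 xor 64 = 26
byte 2: (ef xor a8) xor 6d = 47 xor 6d = 2a
byte 3: (53 xor 89) xor 69 = da xor 69 = b3
byte 4: (3b xor 0d) xor 6e = 36 xor 6e = 58
byte 5: (7d xor 1a) xor 20 = 67 xor 20 = 47
byte 6: (34 xor dd) xor 68 = e9 xor 68 = 81
byte 7: (85 xor 92) xor 65 = 17 xor 65 = 72
byte 8: (88 xor 78) xor 6c = f0 xor 6c = 9c
byte 9: (9f xor ae) xor 6c = 31 xor 6c = 5d

1b262ab3584781729c5d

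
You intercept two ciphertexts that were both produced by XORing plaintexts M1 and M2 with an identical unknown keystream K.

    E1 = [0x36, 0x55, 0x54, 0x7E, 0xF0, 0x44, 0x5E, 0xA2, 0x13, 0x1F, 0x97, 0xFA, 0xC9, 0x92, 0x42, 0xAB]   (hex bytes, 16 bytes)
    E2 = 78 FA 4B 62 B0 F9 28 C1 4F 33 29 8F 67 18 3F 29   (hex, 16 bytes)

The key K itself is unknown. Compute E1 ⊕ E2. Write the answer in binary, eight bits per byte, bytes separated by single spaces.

01001110 10101111 00011111 00011100 01000000 10111101 01110110 01100011 01011100 00101100 10111110 01110101 10101110 10001010 01111101 10000010

E1 ⊕ E2 = (M1 ⊕ K) ⊕ (M2 ⊕ K) = M1 ⊕ M2 — the shared key cancels under XOR.
 54 XOR 120 =  78
 85 XOR 250 = 175
 84 XOR  75 =  31
126 XOR  98 =  28
240 XOR 176 =  64
 68 XOR 249 = 189
 94 XOR  40 = 118
162 XOR 193 =  99
 19 XOR  79 =  92
 31 XOR  51 =  44
151 XOR  41 = 190
250 XOR 143 = 117
201 XOR 103 = 174
146 XOR  24 = 138
 66 XOR  63 = 125
171 XOR  41 = 130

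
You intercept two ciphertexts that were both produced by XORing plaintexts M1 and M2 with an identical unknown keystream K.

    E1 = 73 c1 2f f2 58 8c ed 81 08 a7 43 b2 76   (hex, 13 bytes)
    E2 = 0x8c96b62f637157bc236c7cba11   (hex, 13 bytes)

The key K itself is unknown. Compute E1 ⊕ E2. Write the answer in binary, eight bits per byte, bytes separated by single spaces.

11111111 01010111 10011001 11011101 00111011 11111101 10111010 00111101 00101011 11001011 00111111 00001000 01100111

E1 ⊕ E2 = (M1 ⊕ K) ⊕ (M2 ⊕ K) = M1 ⊕ M2 — the shared key cancels under XOR.
73 ^ 8c = ff
c1 ^ 96 = 57
2f ^ b6 = 99
f2 ^ 2f = dd
58 ^ 63 = 3b
8c ^ 71 = fd
ed ^ 57 = ba
81 ^ bc = 3d
08 ^ 23 = 2b
a7 ^ 6c = cb
43 ^ 7c = 3f
b2 ^ ba = 08
76 ^ 11 = 67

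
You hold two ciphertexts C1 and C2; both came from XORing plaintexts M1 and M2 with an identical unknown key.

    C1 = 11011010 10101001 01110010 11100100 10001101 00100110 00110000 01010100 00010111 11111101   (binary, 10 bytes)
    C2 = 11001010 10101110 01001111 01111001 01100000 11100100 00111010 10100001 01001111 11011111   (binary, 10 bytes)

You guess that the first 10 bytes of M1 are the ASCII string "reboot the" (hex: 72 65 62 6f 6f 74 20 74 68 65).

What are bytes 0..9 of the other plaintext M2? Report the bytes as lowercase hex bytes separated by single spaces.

First, C1 ⊕ C2 = (M1 ⊕ K) ⊕ (M2 ⊕ K) = M1 ⊕ M2, so the key drops out. Then M2 = (M1 ⊕ M2) ⊕ M1 over the first 10 bytes.
byte 0: (da ^ ca) ^ 72 = 10 ^ 72 = 62
byte 1: (a9 ^ ae) ^ 65 = 07 ^ 65 = 62
byte 2: (72 ^ 4f) ^ 62 = 3d ^ 62 = 5f
byte 3: (e4 ^ 79) ^ 6f = 9d ^ 6f = f2
byte 4: (8d ^ 60) ^ 6f = ed ^ 6f = 82
byte 5: (26 ^ e4) ^ 74 = c2 ^ 74 = b6
byte 6: (30 ^ 3a) ^ 20 = 0a ^ 20 = 2a
byte 7: (54 ^ a1) ^ 74 = f5 ^ 74 = 81
byte 8: (17 ^ 4f) ^ 68 = 58 ^ 68 = 30
byte 9: (fd ^ df) ^ 65 = 22 ^ 65 = 47

62 62 5f f2 82 b6 2a 81 30 47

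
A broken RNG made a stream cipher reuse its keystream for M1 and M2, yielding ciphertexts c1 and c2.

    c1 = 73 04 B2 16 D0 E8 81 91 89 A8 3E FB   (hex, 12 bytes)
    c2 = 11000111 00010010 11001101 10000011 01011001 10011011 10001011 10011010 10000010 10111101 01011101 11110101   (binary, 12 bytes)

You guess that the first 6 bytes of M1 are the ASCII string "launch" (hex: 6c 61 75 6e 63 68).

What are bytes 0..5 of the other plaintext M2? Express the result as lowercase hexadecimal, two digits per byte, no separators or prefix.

d8770afbea1b

First, c1 ⊕ c2 = (M1 ⊕ K) ⊕ (M2 ⊕ K) = M1 ⊕ M2, so the key drops out. Then M2 = (M1 ⊕ M2) ⊕ M1 over the first 6 bytes.
byte 0: (73 XOR c7) XOR 6c = b4 XOR 6c = d8
byte 1: (04 XOR 12) XOR 61 = 16 XOR 61 = 77
byte 2: (b2 XOR cd) XOR 75 = 7f XOR 75 = 0a
byte 3: (16 XOR 83) XOR 6e = 95 XOR 6e = fb
byte 4: (d0 XOR 59) XOR 63 = 89 XOR 63 = ea
byte 5: (e8 XOR 9b) XOR 68 = 73 XOR 68 = 1b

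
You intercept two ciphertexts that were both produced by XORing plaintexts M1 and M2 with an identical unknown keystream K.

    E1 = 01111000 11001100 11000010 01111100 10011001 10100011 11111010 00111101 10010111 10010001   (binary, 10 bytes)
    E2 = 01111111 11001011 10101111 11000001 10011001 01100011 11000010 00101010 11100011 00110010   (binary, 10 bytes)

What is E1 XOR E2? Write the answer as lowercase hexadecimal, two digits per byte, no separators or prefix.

E1 ⊕ E2 = (M1 ⊕ K) ⊕ (M2 ⊕ K) = M1 ⊕ M2 — the shared key cancels under XOR.
byte 0: 01111000 XOR 01111111 = 00000111
byte 1: 11001100 XOR 11001011 = 00000111
byte 2: 11000010 XOR 10101111 = 01101101
byte 3: 01111100 XOR 11000001 = 10111101
byte 4: 10011001 XOR 10011001 = 00000000
byte 5: 10100011 XOR 01100011 = 11000000
byte 6: 11111010 XOR 11000010 = 00111000
byte 7: 00111101 XOR 00101010 = 00010111
byte 8: 10010111 XOR 11100011 = 01110100
byte 9: 10010001 XOR 00110010 = 10100011

07076dbd00c0381774a3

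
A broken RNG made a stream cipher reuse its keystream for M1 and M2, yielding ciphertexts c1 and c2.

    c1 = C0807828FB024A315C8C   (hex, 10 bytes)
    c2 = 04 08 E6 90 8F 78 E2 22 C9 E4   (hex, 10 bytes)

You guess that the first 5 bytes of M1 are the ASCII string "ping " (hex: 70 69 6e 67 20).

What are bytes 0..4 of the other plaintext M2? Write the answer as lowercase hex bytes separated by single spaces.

b4 e1 f0 df 54

First, c1 ⊕ c2 = (M1 ⊕ K) ⊕ (M2 ⊕ K) = M1 ⊕ M2, so the key drops out. Then M2 = (M1 ⊕ M2) ⊕ M1 over the first 5 bytes.
byte 0: (c0 xor 04) xor 70 = c4 xor 70 = b4
byte 1: (80 xor 08) xor 69 = 88 xor 69 = e1
byte 2: (78 xor e6) xor 6e = 9e xor 6e = f0
byte 3: (28 xor 90) xor 67 = b8 xor 67 = df
byte 4: (fb xor 8f) xor 20 = 74 xor 20 = 54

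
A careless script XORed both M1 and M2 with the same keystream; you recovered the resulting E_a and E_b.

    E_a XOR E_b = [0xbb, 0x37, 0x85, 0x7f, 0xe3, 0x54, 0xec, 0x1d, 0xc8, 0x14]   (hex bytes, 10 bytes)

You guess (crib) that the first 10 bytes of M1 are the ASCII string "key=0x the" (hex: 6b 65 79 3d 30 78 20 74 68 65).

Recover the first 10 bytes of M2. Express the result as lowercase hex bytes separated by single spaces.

d0 52 fc 42 d3 2c cc 69 a0 71

Since E_a ⊕ E_b = M1 ⊕ M2, XORing with the guessed M1 bytes yields the corresponding M2 bytes: M2 = (E_a ⊕ E_b) ⊕ M1.
bb xor 6b = d0
37 xor 65 = 52
85 xor 79 = fc
7f xor 3d = 42
e3 xor 30 = d3
54 xor 78 = 2c
ec xor 20 = cc
1d xor 74 = 69
c8 xor 68 = a0
14 xor 65 = 71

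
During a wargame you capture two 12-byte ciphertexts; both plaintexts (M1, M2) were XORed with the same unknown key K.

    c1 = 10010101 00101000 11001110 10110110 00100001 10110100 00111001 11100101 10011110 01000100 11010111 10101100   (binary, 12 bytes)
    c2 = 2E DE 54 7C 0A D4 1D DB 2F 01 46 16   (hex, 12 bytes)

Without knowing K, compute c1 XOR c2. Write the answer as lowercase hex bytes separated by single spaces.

c1 ⊕ c2 = (M1 ⊕ K) ⊕ (M2 ⊕ K) = M1 ⊕ M2 — the shared key cancels under XOR.
byte 0: 95 xor 2e = bb
byte 1: 28 xor de = f6
byte 2: ce xor 54 = 9a
byte 3: b6 xor 7c = ca
byte 4: 21 xor 0a = 2b
byte 5: b4 xor d4 = 60
byte 6: 39 xor 1d = 24
byte 7: e5 xor db = 3e
byte 8: 9e xor 2f = b1
byte 9: 44 xor 01 = 45
byte 10: d7 xor 46 = 91
byte 11: ac xor 16 = ba

bb f6 9a ca 2b 60 24 3e b1 45 91 ba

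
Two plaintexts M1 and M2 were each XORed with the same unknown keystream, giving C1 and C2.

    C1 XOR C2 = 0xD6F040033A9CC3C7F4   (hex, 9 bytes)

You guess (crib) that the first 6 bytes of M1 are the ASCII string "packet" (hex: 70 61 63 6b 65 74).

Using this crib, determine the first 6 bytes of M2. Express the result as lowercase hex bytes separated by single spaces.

Since C1 ⊕ C2 = M1 ⊕ M2, XORing with the guessed M1 bytes yields the corresponding M2 bytes: M2 = (C1 ⊕ C2) ⊕ M1.
d6 xor 70 = a6
f0 xor 61 = 91
40 xor 63 = 23
03 xor 6b = 68
3a xor 65 = 5f
9c xor 74 = e8

a6 91 23 68 5f e8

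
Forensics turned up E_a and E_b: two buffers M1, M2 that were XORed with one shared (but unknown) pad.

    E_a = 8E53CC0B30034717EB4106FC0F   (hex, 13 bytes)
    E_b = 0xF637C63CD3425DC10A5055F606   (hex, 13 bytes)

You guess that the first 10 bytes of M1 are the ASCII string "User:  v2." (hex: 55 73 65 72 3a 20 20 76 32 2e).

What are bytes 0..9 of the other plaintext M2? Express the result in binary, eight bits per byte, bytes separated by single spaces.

00101101 00010111 01101111 01000101 11011001 01100001 00111010 10100000 11010011 00111111

First, E_a ⊕ E_b = (M1 ⊕ K) ⊕ (M2 ⊕ K) = M1 ⊕ M2, so the key drops out. Then M2 = (M1 ⊕ M2) ⊕ M1 over the first 10 bytes.
byte 0: (8e xor f6) xor 55 = 78 xor 55 = 2d
byte 1: (53 xor 37) xor 73 = 64 xor 73 = 17
byte 2: (cc xor c6) xor 65 = 0a xor 65 = 6f
byte 3: (0b xor 3c) xor 72 = 37 xor 72 = 45
byte 4: (30 xor d3) xor 3a = e3 xor 3a = d9
byte 5: (03 xor 42) xor 20 = 41 xor 20 = 61
byte 6: (47 xor 5d) xor 20 = 1a xor 20 = 3a
byte 7: (17 xor c1) xor 76 = d6 xor 76 = a0
byte 8: (eb xor 0a) xor 32 = e1 xor 32 = d3
byte 9: (41 xor 50) xor 2e = 11 xor 2e = 3f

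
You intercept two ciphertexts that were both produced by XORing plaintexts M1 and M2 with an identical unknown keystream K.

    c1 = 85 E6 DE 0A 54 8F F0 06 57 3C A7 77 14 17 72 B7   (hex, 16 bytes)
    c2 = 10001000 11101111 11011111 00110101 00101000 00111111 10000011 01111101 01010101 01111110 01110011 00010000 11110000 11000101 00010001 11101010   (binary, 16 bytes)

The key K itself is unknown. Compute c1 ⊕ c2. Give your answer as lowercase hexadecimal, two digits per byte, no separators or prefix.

0d09013f7cb0737b0242d467e4d2635d

c1 ⊕ c2 = (M1 ⊕ K) ⊕ (M2 ⊕ K) = M1 ⊕ M2 — the shared key cancels under XOR.
85 ⊕ 88 = 0d
e6 ⊕ ef = 09
de ⊕ df = 01
0a ⊕ 35 = 3f
54 ⊕ 28 = 7c
8f ⊕ 3f = b0
f0 ⊕ 83 = 73
06 ⊕ 7d = 7b
57 ⊕ 55 = 02
3c ⊕ 7e = 42
a7 ⊕ 73 = d4
77 ⊕ 10 = 67
14 ⊕ f0 = e4
17 ⊕ c5 = d2
72 ⊕ 11 = 63
b7 ⊕ ea = 5d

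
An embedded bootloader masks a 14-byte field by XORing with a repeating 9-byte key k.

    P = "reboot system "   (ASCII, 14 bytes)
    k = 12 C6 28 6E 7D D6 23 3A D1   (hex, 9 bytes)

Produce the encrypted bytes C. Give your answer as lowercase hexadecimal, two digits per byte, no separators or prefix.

The 9-byte key repeats, so the effective keystream is 12 c6 28 6e 7d d6 23 3a d1 12 c6 28 6e 7d.
byte 0: 72 ⊕ 12 = 60
byte 1: 65 ⊕ c6 = a3
byte 2: 62 ⊕ 28 = 4a
byte 3: 6f ⊕ 6e = 01
byte 4: 6f ⊕ 7d = 12
byte 5: 74 ⊕ d6 = a2
byte 6: 20 ⊕ 23 = 03
byte 7: 73 ⊕ 3a = 49
byte 8: 79 ⊕ d1 = a8
byte 9: 73 ⊕ 12 = 61
byte 10: 74 ⊕ c6 = b2
byte 11: 65 ⊕ 28 = 4d
byte 12: 6d ⊕ 6e = 03
byte 13: 20 ⊕ 7d = 5d

60a34a0112a20349a861b24d035d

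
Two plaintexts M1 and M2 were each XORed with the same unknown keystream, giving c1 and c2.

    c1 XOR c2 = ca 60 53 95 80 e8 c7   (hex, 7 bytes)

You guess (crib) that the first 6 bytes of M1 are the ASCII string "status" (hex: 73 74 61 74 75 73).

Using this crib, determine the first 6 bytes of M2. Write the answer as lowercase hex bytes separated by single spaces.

Since c1 ⊕ c2 = M1 ⊕ M2, XORing with the guessed M1 bytes yields the corresponding M2 bytes: M2 = (c1 ⊕ c2) ⊕ M1.
202 XOR 115 = 185
 96 XOR 116 =  20
 83 XOR  97 =  50
149 XOR 116 = 225
128 XOR 117 = 245
232 XOR 115 = 155

b9 14 32 e1 f5 9b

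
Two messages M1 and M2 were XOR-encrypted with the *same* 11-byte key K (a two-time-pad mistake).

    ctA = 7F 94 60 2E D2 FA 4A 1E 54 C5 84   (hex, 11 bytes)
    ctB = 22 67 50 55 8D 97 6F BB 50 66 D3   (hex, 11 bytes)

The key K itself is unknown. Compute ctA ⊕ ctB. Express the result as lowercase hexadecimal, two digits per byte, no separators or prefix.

ctA ⊕ ctB = (M1 ⊕ K) ⊕ (M2 ⊕ K) = M1 ⊕ M2 — the shared key cancels under XOR.
7f ^ 22 = 5d
94 ^ 67 = f3
60 ^ 50 = 30
2e ^ 55 = 7b
d2 ^ 8d = 5f
fa ^ 97 = 6d
4a ^ 6f = 25
1e ^ bb = a5
54 ^ 50 = 04
c5 ^ 66 = a3
84 ^ d3 = 57

5df3307b5f6d25a504a357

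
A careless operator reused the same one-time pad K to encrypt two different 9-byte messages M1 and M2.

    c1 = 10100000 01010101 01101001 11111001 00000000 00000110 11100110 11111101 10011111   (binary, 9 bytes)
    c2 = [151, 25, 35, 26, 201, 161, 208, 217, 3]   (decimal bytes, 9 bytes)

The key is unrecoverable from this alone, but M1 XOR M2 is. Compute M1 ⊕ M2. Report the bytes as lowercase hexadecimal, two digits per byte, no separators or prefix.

374c4ae3c9a736249c

c1 ⊕ c2 = (M1 ⊕ K) ⊕ (M2 ⊕ K) = M1 ⊕ M2 — the shared key cancels under XOR.
byte 0: 160 ⊕ 151 =  55
byte 1:  85 ⊕  25 =  76
byte 2: 105 ⊕  35 =  74
byte 3: 249 ⊕  26 = 227
byte 4:   0 ⊕ 201 = 201
byte 5:   6 ⊕ 161 = 167
byte 6: 230 ⊕ 208 =  54
byte 7: 253 ⊕ 217 =  36
byte 8: 159 ⊕   3 = 156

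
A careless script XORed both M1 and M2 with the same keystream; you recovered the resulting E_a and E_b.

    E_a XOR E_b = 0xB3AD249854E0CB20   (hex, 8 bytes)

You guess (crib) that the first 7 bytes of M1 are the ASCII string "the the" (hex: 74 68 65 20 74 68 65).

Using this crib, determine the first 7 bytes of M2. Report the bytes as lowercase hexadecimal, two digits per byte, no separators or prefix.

c7c541b82088ae

Since E_a ⊕ E_b = M1 ⊕ M2, XORing with the guessed M1 bytes yields the corresponding M2 bytes: M2 = (E_a ⊕ E_b) ⊕ M1.
179 XOR 116 = 199
173 XOR 104 = 197
 36 XOR 101 =  65
152 XOR  32 = 184
 84 XOR 116 =  32
224 XOR 104 = 136
203 XOR 101 = 174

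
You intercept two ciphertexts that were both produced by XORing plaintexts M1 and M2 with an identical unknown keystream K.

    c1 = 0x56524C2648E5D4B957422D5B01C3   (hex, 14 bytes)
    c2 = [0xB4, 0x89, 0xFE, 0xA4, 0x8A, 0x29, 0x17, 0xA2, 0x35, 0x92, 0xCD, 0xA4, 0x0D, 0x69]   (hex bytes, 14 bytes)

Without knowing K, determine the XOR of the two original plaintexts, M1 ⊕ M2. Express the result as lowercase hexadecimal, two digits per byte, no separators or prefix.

e2dbb282c2ccc31b62d0e0ff0caa

c1 ⊕ c2 = (M1 ⊕ K) ⊕ (M2 ⊕ K) = M1 ⊕ M2 — the shared key cancels under XOR.
56 xor b4 = e2
52 xor 89 = db
4c xor fe = b2
26 xor a4 = 82
48 xor 8a = c2
e5 xor 29 = cc
d4 xor 17 = c3
b9 xor a2 = 1b
57 xor 35 = 62
42 xor 92 = d0
2d xor cd = e0
5b xor a4 = ff
01 xor 0d = 0c
c3 xor 69 = aa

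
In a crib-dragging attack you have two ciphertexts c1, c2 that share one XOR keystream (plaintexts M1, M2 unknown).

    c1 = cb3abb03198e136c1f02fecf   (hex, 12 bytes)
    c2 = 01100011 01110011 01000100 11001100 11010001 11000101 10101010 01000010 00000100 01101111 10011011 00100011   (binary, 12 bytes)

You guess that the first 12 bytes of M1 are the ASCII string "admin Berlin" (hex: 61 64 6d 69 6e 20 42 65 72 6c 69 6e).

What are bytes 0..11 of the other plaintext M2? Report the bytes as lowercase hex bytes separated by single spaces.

c9 2d 92 a6 a6 6b fb 4b 69 01 0c 82

First, c1 ⊕ c2 = (M1 ⊕ K) ⊕ (M2 ⊕ K) = M1 ⊕ M2, so the key drops out. Then M2 = (M1 ⊕ M2) ⊕ M1 over the first 12 bytes.
byte 0: (cb ⊕ 63) ⊕ 61 = a8 ⊕ 61 = c9
byte 1: (3a ⊕ 73) ⊕ 64 = 49 ⊕ 64 = 2d
byte 2: (bb ⊕ 44) ⊕ 6d = ff ⊕ 6d = 92
byte 3: (03 ⊕ cc) ⊕ 69 = cf ⊕ 69 = a6
byte 4: (19 ⊕ d1) ⊕ 6e = c8 ⊕ 6e = a6
byte 5: (8e ⊕ c5) ⊕ 20 = 4b ⊕ 20 = 6b
byte 6: (13 ⊕ aa) ⊕ 42 = b9 ⊕ 42 = fb
byte 7: (6c ⊕ 42) ⊕ 65 = 2e ⊕ 65 = 4b
byte 8: (1f ⊕ 04) ⊕ 72 = 1b ⊕ 72 = 69
byte 9: (02 ⊕ 6f) ⊕ 6c = 6d ⊕ 6c = 01
byte 10: (fe ⊕ 9b) ⊕ 69 = 65 ⊕ 69 = 0c
byte 11: (cf ⊕ 23) ⊕ 6e = ec ⊕ 6e = 82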